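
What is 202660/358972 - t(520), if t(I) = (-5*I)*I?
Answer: 121332586665/89743 ≈ 1.3520e+6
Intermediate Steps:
t(I) = -5*I²
202660/358972 - t(520) = 202660/358972 - (-5)*520² = 202660*(1/358972) - (-5)*270400 = 50665/89743 - 1*(-1352000) = 50665/89743 + 1352000 = 121332586665/89743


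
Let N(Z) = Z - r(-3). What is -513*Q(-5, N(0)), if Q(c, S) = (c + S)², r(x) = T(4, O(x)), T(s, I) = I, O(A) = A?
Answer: -2052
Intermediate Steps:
r(x) = x
N(Z) = 3 + Z (N(Z) = Z - 1*(-3) = Z + 3 = 3 + Z)
Q(c, S) = (S + c)²
-513*Q(-5, N(0)) = -513*((3 + 0) - 5)² = -513*(3 - 5)² = -513*(-2)² = -513*4 = -2052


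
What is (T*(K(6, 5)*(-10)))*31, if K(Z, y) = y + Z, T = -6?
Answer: 20460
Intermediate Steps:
K(Z, y) = Z + y
(T*(K(6, 5)*(-10)))*31 = -6*(6 + 5)*(-10)*31 = -66*(-10)*31 = -6*(-110)*31 = 660*31 = 20460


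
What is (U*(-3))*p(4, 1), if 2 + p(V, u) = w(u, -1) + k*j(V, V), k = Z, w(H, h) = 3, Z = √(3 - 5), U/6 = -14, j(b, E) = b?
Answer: 252 + 1008*I*√2 ≈ 252.0 + 1425.5*I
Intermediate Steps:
U = -84 (U = 6*(-14) = -84)
Z = I*√2 (Z = √(-2) = I*√2 ≈ 1.4142*I)
k = I*√2 ≈ 1.4142*I
p(V, u) = 1 + I*V*√2 (p(V, u) = -2 + (3 + (I*√2)*V) = -2 + (3 + I*V*√2) = 1 + I*V*√2)
(U*(-3))*p(4, 1) = (-84*(-3))*(1 + I*4*√2) = 252*(1 + 4*I*√2) = 252 + 1008*I*√2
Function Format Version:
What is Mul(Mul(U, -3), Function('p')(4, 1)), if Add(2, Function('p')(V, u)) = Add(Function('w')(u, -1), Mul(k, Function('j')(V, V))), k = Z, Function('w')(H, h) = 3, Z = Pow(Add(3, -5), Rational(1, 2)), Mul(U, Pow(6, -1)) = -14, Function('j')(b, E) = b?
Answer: Add(252, Mul(1008, I, Pow(2, Rational(1, 2)))) ≈ Add(252.00, Mul(1425.5, I))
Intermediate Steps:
U = -84 (U = Mul(6, -14) = -84)
Z = Mul(I, Pow(2, Rational(1, 2))) (Z = Pow(-2, Rational(1, 2)) = Mul(I, Pow(2, Rational(1, 2))) ≈ Mul(1.4142, I))
k = Mul(I, Pow(2, Rational(1, 2))) ≈ Mul(1.4142, I)
Function('p')(V, u) = Add(1, Mul(I, V, Pow(2, Rational(1, 2)))) (Function('p')(V, u) = Add(-2, Add(3, Mul(Mul(I, Pow(2, Rational(1, 2))), V))) = Add(-2, Add(3, Mul(I, V, Pow(2, Rational(1, 2))))) = Add(1, Mul(I, V, Pow(2, Rational(1, 2)))))
Mul(Mul(U, -3), Function('p')(4, 1)) = Mul(Mul(-84, -3), Add(1, Mul(I, 4, Pow(2, Rational(1, 2))))) = Mul(252, Add(1, Mul(4, I, Pow(2, Rational(1, 2))))) = Add(252, Mul(1008, I, Pow(2, Rational(1, 2))))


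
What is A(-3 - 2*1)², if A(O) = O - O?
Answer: 0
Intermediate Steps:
A(O) = 0
A(-3 - 2*1)² = 0² = 0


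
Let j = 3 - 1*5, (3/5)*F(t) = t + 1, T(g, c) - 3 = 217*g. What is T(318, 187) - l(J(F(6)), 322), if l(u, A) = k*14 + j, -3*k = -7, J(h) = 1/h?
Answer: 206935/3 ≈ 68978.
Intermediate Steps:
T(g, c) = 3 + 217*g
F(t) = 5/3 + 5*t/3 (F(t) = 5*(t + 1)/3 = 5*(1 + t)/3 = 5/3 + 5*t/3)
j = -2 (j = 3 - 5 = -2)
J(h) = 1/h
k = 7/3 (k = -⅓*(-7) = 7/3 ≈ 2.3333)
l(u, A) = 92/3 (l(u, A) = (7/3)*14 - 2 = 98/3 - 2 = 92/3)
T(318, 187) - l(J(F(6)), 322) = (3 + 217*318) - 1*92/3 = (3 + 69006) - 92/3 = 69009 - 92/3 = 206935/3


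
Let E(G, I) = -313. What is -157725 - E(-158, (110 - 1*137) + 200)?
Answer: -157412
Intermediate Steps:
-157725 - E(-158, (110 - 1*137) + 200) = -157725 - 1*(-313) = -157725 + 313 = -157412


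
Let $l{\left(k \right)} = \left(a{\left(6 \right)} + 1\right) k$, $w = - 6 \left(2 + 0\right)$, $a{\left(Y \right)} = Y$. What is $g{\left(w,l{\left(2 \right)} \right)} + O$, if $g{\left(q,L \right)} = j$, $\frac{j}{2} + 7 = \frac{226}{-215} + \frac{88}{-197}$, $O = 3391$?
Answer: $\frac{142905951}{42355} \approx 3374.0$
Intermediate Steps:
$w = -12$ ($w = \left(-6\right) 2 = -12$)
$l{\left(k \right)} = 7 k$ ($l{\left(k \right)} = \left(6 + 1\right) k = 7 k$)
$j = - \frac{719854}{42355}$ ($j = -14 + 2 \left(\frac{226}{-215} + \frac{88}{-197}\right) = -14 + 2 \left(226 \left(- \frac{1}{215}\right) + 88 \left(- \frac{1}{197}\right)\right) = -14 + 2 \left(- \frac{226}{215} - \frac{88}{197}\right) = -14 + 2 \left(- \frac{63442}{42355}\right) = -14 - \frac{126884}{42355} = - \frac{719854}{42355} \approx -16.996$)
$g{\left(q,L \right)} = - \frac{719854}{42355}$
$g{\left(w,l{\left(2 \right)} \right)} + O = - \frac{719854}{42355} + 3391 = \frac{142905951}{42355}$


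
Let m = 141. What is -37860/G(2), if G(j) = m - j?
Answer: -37860/139 ≈ -272.37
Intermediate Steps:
G(j) = 141 - j
-37860/G(2) = -37860/(141 - 1*2) = -37860/(141 - 2) = -37860/139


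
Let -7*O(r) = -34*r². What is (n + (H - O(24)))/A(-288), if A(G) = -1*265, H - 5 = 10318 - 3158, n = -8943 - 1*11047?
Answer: 109359/1855 ≈ 58.954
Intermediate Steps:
n = -19990 (n = -8943 - 11047 = -19990)
H = 7165 (H = 5 + (10318 - 3158) = 5 + 7160 = 7165)
O(r) = 34*r²/7 (O(r) = -(-34)*r²/7 = 34*r²/7)
A(G) = -265
(n + (H - O(24)))/A(-288) = (-19990 + (7165 - 34*24²/7))/(-265) = (-19990 + (7165 - 34*576/7))*(-1/265) = (-19990 + (7165 - 1*19584/7))*(-1/265) = (-19990 + (7165 - 19584/7))*(-1/265) = (-19990 + 30571/7)*(-1/265) = -109359/7*(-1/265) = 109359/1855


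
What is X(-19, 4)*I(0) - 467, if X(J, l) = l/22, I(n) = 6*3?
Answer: -5101/11 ≈ -463.73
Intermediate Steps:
I(n) = 18
X(J, l) = l/22 (X(J, l) = l*(1/22) = l/22)
X(-19, 4)*I(0) - 467 = ((1/22)*4)*18 - 467 = (2/11)*18 - 467 = 36/11 - 467 = -5101/11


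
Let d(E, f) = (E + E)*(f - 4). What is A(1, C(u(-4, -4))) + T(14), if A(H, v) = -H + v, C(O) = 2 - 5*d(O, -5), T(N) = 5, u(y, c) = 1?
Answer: 96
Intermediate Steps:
d(E, f) = 2*E*(-4 + f) (d(E, f) = (2*E)*(-4 + f) = 2*E*(-4 + f))
C(O) = 2 + 90*O (C(O) = 2 - 10*O*(-4 - 5) = 2 - 10*O*(-9) = 2 - (-90)*O = 2 + 90*O)
A(H, v) = v - H
A(1, C(u(-4, -4))) + T(14) = ((2 + 90*1) - 1*1) + 5 = ((2 + 90) - 1) + 5 = (92 - 1) + 5 = 91 + 5 = 96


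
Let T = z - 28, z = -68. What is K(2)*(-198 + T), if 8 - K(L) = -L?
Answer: -2940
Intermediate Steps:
T = -96 (T = -68 - 28 = -96)
K(L) = 8 + L (K(L) = 8 - (-1)*L = 8 + L)
K(2)*(-198 + T) = (8 + 2)*(-198 - 96) = 10*(-294) = -2940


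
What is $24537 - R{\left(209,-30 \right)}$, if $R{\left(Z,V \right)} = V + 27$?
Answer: $24540$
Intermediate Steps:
$R{\left(Z,V \right)} = 27 + V$
$24537 - R{\left(209,-30 \right)} = 24537 - \left(27 - 30\right) = 24537 - -3 = 24537 + 3 = 24540$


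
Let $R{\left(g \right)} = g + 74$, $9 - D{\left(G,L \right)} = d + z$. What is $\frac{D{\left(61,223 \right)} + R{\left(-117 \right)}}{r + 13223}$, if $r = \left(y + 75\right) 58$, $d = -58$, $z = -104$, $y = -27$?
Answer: $\frac{128}{16007} \approx 0.0079965$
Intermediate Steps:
$D{\left(G,L \right)} = 171$ ($D{\left(G,L \right)} = 9 - \left(-58 - 104\right) = 9 - -162 = 9 + 162 = 171$)
$R{\left(g \right)} = 74 + g$
$r = 2784$ ($r = \left(-27 + 75\right) 58 = 48 \cdot 58 = 2784$)
$\frac{D{\left(61,223 \right)} + R{\left(-117 \right)}}{r + 13223} = \frac{171 + \left(74 - 117\right)}{2784 + 13223} = \frac{171 - 43}{16007} = 128 \cdot \frac{1}{16007} = \frac{128}{16007}$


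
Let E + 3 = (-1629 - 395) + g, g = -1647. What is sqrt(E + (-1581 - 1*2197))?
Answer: 18*I*sqrt(23) ≈ 86.325*I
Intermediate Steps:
E = -3674 (E = -3 + ((-1629 - 395) - 1647) = -3 + (-2024 - 1647) = -3 - 3671 = -3674)
sqrt(E + (-1581 - 1*2197)) = sqrt(-3674 + (-1581 - 1*2197)) = sqrt(-3674 + (-1581 - 2197)) = sqrt(-3674 - 3778) = sqrt(-7452) = 18*I*sqrt(23)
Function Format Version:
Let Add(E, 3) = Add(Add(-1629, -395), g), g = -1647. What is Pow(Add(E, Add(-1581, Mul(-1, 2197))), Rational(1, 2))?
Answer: Mul(18, I, Pow(23, Rational(1, 2))) ≈ Mul(86.325, I)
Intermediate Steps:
E = -3674 (E = Add(-3, Add(Add(-1629, -395), -1647)) = Add(-3, Add(-2024, -1647)) = Add(-3, -3671) = -3674)
Pow(Add(E, Add(-1581, Mul(-1, 2197))), Rational(1, 2)) = Pow(Add(-3674, Add(-1581, Mul(-1, 2197))), Rational(1, 2)) = Pow(Add(-3674, Add(-1581, -2197)), Rational(1, 2)) = Pow(Add(-3674, -3778), Rational(1, 2)) = Pow(-7452, Rational(1, 2)) = Mul(18, I, Pow(23, Rational(1, 2)))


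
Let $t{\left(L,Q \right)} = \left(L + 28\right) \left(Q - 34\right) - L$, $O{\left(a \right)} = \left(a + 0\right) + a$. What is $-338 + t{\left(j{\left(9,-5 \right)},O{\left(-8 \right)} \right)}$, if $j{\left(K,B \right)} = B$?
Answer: $-1483$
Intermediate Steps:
$O{\left(a \right)} = 2 a$ ($O{\left(a \right)} = a + a = 2 a$)
$t{\left(L,Q \right)} = - L + \left(-34 + Q\right) \left(28 + L\right)$ ($t{\left(L,Q \right)} = \left(28 + L\right) \left(-34 + Q\right) - L = \left(-34 + Q\right) \left(28 + L\right) - L = - L + \left(-34 + Q\right) \left(28 + L\right)$)
$-338 + t{\left(j{\left(9,-5 \right)},O{\left(-8 \right)} \right)} = -338 - \left(777 - 46 \left(-8\right)\right) = -338 + \left(-952 + 175 + 28 \left(-16\right) - -80\right) = -338 + \left(-952 + 175 - 448 + 80\right) = -338 - 1145 = -1483$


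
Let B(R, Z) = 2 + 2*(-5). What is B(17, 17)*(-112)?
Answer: 896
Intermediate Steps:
B(R, Z) = -8 (B(R, Z) = 2 - 10 = -8)
B(17, 17)*(-112) = -8*(-112) = 896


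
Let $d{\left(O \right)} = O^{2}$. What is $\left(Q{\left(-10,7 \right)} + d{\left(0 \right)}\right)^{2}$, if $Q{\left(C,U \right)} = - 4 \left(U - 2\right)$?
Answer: $400$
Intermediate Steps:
$Q{\left(C,U \right)} = 8 - 4 U$ ($Q{\left(C,U \right)} = - 4 \left(-2 + U\right) = 8 - 4 U$)
$\left(Q{\left(-10,7 \right)} + d{\left(0 \right)}\right)^{2} = \left(\left(8 - 28\right) + 0^{2}\right)^{2} = \left(\left(8 - 28\right) + 0\right)^{2} = \left(-20 + 0\right)^{2} = \left(-20\right)^{2} = 400$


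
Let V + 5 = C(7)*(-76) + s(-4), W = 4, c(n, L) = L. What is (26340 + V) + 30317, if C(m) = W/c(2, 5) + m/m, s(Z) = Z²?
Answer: 282656/5 ≈ 56531.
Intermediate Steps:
C(m) = 9/5 (C(m) = 4/5 + m/m = 4*(⅕) + 1 = ⅘ + 1 = 9/5)
V = -629/5 (V = -5 + ((9/5)*(-76) + (-4)²) = -5 + (-684/5 + 16) = -5 - 604/5 = -629/5 ≈ -125.80)
(26340 + V) + 30317 = (26340 - 629/5) + 30317 = 131071/5 + 30317 = 282656/5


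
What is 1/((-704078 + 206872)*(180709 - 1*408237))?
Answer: 1/113128286768 ≈ 8.8395e-12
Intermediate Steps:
1/((-704078 + 206872)*(180709 - 1*408237)) = 1/((-497206)*(180709 - 408237)) = -1/497206/(-227528) = -1/497206*(-1/227528) = 1/113128286768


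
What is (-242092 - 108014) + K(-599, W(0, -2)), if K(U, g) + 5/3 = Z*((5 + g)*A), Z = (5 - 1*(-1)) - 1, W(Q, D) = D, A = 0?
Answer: -1050323/3 ≈ -3.5011e+5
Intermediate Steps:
Z = 5 (Z = (5 + 1) - 1 = 6 - 1 = 5)
K(U, g) = -5/3 (K(U, g) = -5/3 + 5*((5 + g)*0) = -5/3 + 5*0 = -5/3 + 0 = -5/3)
(-242092 - 108014) + K(-599, W(0, -2)) = (-242092 - 108014) - 5/3 = -350106 - 5/3 = -1050323/3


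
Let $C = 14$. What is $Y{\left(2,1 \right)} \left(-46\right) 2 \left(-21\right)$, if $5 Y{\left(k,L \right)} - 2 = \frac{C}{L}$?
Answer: $\frac{30912}{5} \approx 6182.4$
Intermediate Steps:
$Y{\left(k,L \right)} = \frac{2}{5} + \frac{14}{5 L}$ ($Y{\left(k,L \right)} = \frac{2}{5} + \frac{14 \frac{1}{L}}{5} = \frac{2}{5} + \frac{14}{5 L}$)
$Y{\left(2,1 \right)} \left(-46\right) 2 \left(-21\right) = \frac{2 \left(7 + 1\right)}{5 \cdot 1} \left(-46\right) 2 \left(-21\right) = \frac{2}{5} \cdot 1 \cdot 8 \left(-46\right) \left(-42\right) = \frac{16}{5} \left(-46\right) \left(-42\right) = \left(- \frac{736}{5}\right) \left(-42\right) = \frac{30912}{5}$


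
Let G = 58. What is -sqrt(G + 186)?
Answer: -2*sqrt(61) ≈ -15.620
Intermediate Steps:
-sqrt(G + 186) = -sqrt(58 + 186) = -sqrt(244) = -2*sqrt(61)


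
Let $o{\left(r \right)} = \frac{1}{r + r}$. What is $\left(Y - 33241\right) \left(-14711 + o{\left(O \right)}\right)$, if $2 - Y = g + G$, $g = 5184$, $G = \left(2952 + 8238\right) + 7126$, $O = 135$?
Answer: $\frac{75121849697}{90} \approx 8.3469 \cdot 10^{8}$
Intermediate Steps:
$G = 18316$ ($G = 11190 + 7126 = 18316$)
$Y = -23498$ ($Y = 2 - \left(5184 + 18316\right) = 2 - 23500 = -23498$)
$o{\left(r \right)} = \frac{1}{2 r}$
$\left(Y - 33241\right) \left(-14711 + o{\left(O \right)}\right) = \left(-23498 - 33241\right) \left(-14711 + \frac{1}{2 \cdot 135}\right) = - 56739 \left(-14711 + \frac{1}{2} \cdot \frac{1}{135}\right) = - 56739 \left(-14711 + \frac{1}{270}\right) = \left(-56739\right) \left(- \frac{3971969}{270}\right) = \frac{75121849697}{90}$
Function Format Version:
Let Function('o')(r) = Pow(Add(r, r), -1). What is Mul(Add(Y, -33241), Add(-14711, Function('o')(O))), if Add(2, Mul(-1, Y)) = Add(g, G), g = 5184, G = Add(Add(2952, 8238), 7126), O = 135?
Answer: Rational(75121849697, 90) ≈ 8.3469e+8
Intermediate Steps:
G = 18316 (G = Add(11190, 7126) = 18316)
Y = -23498 (Y = Add(2, Mul(-1, Add(5184, 18316))) = Add(2, Mul(-1, 23500)) = Add(2, -23500) = -23498)
Function('o')(r) = Mul(Rational(1, 2), Pow(r, -1)) (Function('o')(r) = Pow(Mul(2, r), -1) = Mul(Rational(1, 2), Pow(r, -1)))
Mul(Add(Y, -33241), Add(-14711, Function('o')(O))) = Mul(Add(-23498, -33241), Add(-14711, Mul(Rational(1, 2), Pow(135, -1)))) = Mul(-56739, Add(-14711, Mul(Rational(1, 2), Rational(1, 135)))) = Mul(-56739, Add(-14711, Rational(1, 270))) = Mul(-56739, Rational(-3971969, 270)) = Rational(75121849697, 90)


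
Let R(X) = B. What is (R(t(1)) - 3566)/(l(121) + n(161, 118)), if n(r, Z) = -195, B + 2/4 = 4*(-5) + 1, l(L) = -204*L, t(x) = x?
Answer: 7171/49758 ≈ 0.14412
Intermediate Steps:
B = -39/2 (B = -1/2 + (4*(-5) + 1) = -1/2 + (-20 + 1) = -1/2 - 19 = -39/2 ≈ -19.500)
R(X) = -39/2
(R(t(1)) - 3566)/(l(121) + n(161, 118)) = (-39/2 - 3566)/(-204*121 - 195) = -7171/(2*(-24684 - 195)) = -7171/2/(-24879) = -7171/2*(-1/24879) = 7171/49758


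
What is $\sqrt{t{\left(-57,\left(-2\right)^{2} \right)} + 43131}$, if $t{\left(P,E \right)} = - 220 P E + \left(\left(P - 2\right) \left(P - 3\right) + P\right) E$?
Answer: $\sqrt{107223} \approx 327.45$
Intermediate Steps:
$t{\left(P,E \right)} = E \left(P + \left(-3 + P\right) \left(-2 + P\right)\right) - 220 E P$ ($t{\left(P,E \right)} = - 220 E P + \left(\left(-2 + P\right) \left(-3 + P\right) + P\right) E = - 220 E P + \left(\left(-3 + P\right) \left(-2 + P\right) + P\right) E = - 220 E P + \left(P + \left(-3 + P\right) \left(-2 + P\right)\right) E = - 220 E P + E \left(P + \left(-3 + P\right) \left(-2 + P\right)\right) = E \left(P + \left(-3 + P\right) \left(-2 + P\right)\right) - 220 E P$)
$\sqrt{t{\left(-57,\left(-2\right)^{2} \right)} + 43131} = \sqrt{\left(-2\right)^{2} \left(6 + \left(-57\right)^{2} - -12768\right) + 43131} = \sqrt{4 \left(6 + 3249 + 12768\right) + 43131} = \sqrt{4 \cdot 16023 + 43131} = \sqrt{64092 + 43131} = \sqrt{107223}$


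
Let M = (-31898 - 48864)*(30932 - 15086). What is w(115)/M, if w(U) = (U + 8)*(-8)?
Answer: 82/106646221 ≈ 7.6890e-7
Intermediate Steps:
M = -1279754652 (M = -80762*15846 = -1279754652)
w(U) = -64 - 8*U (w(U) = (8 + U)*(-8) = -64 - 8*U)
w(115)/M = (-64 - 8*115)/(-1279754652) = (-64 - 920)*(-1/1279754652) = -984*(-1/1279754652) = 82/106646221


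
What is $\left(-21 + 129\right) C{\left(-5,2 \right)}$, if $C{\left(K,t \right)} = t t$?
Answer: $432$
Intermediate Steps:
$C{\left(K,t \right)} = t^{2}$
$\left(-21 + 129\right) C{\left(-5,2 \right)} = \left(-21 + 129\right) 2^{2} = 108 \cdot 4 = 432$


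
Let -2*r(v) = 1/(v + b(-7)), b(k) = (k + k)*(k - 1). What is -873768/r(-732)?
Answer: -1083472320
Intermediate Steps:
b(k) = 2*k*(-1 + k) (b(k) = (2*k)*(-1 + k) = 2*k*(-1 + k))
r(v) = -1/(2*(112 + v)) (r(v) = -1/(2*(v + 2*(-7)*(-1 - 7))) = -1/(2*(v + 2*(-7)*(-8))) = -1/(2*(v + 112)) = -1/(2*(112 + v)))
-873768/r(-732) = -873768/((-1/(224 + 2*(-732)))) = -873768/((-1/(224 - 1464))) = -873768/((-1/(-1240))) = -873768/((-1*(-1/1240))) = -873768/1/1240 = -873768*1240 = -1083472320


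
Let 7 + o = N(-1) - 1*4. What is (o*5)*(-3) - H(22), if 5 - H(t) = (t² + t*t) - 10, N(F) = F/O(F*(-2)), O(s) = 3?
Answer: 1123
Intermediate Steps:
N(F) = F/3
H(t) = 15 - 2*t² (H(t) = 5 - ((t² + t*t) - 10) = 5 - ((t² + t²) - 10) = 5 - (2*t² - 10) = 5 - (-10 + 2*t²) = 5 + (10 - 2*t²) = 15 - 2*t²)
o = -34/3 (o = -7 + ((⅓)*(-1) - 1*4) = -7 + (-⅓ - 4) = -7 - 13/3 = -34/3 ≈ -11.333)
(o*5)*(-3) - H(22) = -34/3*5*(-3) - (15 - 2*22²) = -170/3*(-3) - (15 - 2*484) = 170 - (15 - 968) = 170 - 1*(-953) = 170 + 953 = 1123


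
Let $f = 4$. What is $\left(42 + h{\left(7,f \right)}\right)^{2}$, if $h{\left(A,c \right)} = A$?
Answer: $2401$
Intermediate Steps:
$\left(42 + h{\left(7,f \right)}\right)^{2} = \left(42 + 7\right)^{2} = 49^{2} = 2401$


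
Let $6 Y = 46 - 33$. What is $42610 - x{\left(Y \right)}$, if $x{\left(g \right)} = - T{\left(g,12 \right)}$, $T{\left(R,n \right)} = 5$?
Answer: $42615$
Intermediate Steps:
$Y = \frac{13}{6}$ ($Y = \frac{46 - 33}{6} = \frac{1}{6} \cdot 13 = \frac{13}{6} \approx 2.1667$)
$x{\left(g \right)} = -5$ ($x{\left(g \right)} = \left(-1\right) 5 = -5$)
$42610 - x{\left(Y \right)} = 42610 - -5 = 42610 + 5 = 42615$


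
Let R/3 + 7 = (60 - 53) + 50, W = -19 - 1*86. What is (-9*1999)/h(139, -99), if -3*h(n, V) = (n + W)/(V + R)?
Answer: 161919/2 ≈ 80960.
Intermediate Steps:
W = -105 (W = -19 - 86 = -105)
R = 150 (R = -21 + 3*((60 - 53) + 50) = -21 + 3*(7 + 50) = -21 + 3*57 = -21 + 171 = 150)
h(n, V) = -(-105 + n)/(3*(150 + V)) (h(n, V) = -(n - 105)/(3*(V + 150)) = -(-105 + n)/(3*(150 + V)))
(-9*1999)/h(139, -99) = (-9*1999)/(((105 - 1*139)/(3*(150 - 99)))) = -17991*153/(105 - 139) = -17991/((1/3)*(1/51)*(-34)) = -17991/(-2/9) = -17991*(-9/2) = 161919/2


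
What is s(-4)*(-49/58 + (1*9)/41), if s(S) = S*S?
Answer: -11896/1189 ≈ -10.005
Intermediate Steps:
s(S) = S²
s(-4)*(-49/58 + (1*9)/41) = (-4)²*(-49/58 + (1*9)/41) = 16*(-49*1/58 + 9*(1/41)) = 16*(-49/58 + 9/41) = 16*(-1487/2378) = -11896/1189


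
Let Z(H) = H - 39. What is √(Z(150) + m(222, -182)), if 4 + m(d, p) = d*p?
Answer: I*√40297 ≈ 200.74*I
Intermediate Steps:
m(d, p) = -4 + d*p
Z(H) = -39 + H
√(Z(150) + m(222, -182)) = √((-39 + 150) + (-4 + 222*(-182))) = √(111 + (-4 - 40404)) = √(111 - 40408) = √(-40297) = I*√40297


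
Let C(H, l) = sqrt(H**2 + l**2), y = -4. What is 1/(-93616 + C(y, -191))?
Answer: -93616/8763918959 - sqrt(36497)/8763918959 ≈ -1.0704e-5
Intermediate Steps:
1/(-93616 + C(y, -191)) = 1/(-93616 + sqrt((-4)**2 + (-191)**2)) = 1/(-93616 + sqrt(16 + 36481)) = 1/(-93616 + sqrt(36497))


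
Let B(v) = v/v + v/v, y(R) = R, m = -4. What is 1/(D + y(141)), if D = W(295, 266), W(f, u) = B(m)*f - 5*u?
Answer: -1/599 ≈ -0.0016694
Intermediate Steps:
B(v) = 2 (B(v) = 1 + 1 = 2)
W(f, u) = -5*u + 2*f (W(f, u) = 2*f - 5*u = -5*u + 2*f)
D = -740 (D = -5*266 + 2*295 = -1330 + 590 = -740)
1/(D + y(141)) = 1/(-740 + 141) = 1/(-599) = -1/599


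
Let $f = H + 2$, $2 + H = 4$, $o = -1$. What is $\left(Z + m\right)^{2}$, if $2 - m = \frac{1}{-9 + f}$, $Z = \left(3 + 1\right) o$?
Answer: $\frac{81}{25} \approx 3.24$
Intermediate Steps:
$H = 2$ ($H = -2 + 4 = 2$)
$f = 4$ ($f = 2 + 2 = 4$)
$Z = -4$ ($Z = \left(3 + 1\right) \left(-1\right) = 4 \left(-1\right) = -4$)
$m = \frac{11}{5}$ ($m = 2 - \frac{1}{-9 + 4} = 2 - \frac{1}{-5} = 2 - - \frac{1}{5} = 2 + \frac{1}{5} = \frac{11}{5} \approx 2.2$)
$\left(Z + m\right)^{2} = \left(-4 + \frac{11}{5}\right)^{2} = \left(- \frac{9}{5}\right)^{2} = \frac{81}{25}$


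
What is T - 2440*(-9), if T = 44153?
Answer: 66113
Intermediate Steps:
T - 2440*(-9) = 44153 - 2440*(-9) = 44153 + 21960 = 66113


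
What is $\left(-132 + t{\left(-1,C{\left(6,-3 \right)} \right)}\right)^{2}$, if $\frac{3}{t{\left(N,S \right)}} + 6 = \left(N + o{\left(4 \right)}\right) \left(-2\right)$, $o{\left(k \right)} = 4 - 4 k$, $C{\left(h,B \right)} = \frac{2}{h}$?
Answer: $\frac{6953769}{400} \approx 17384.0$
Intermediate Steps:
$t{\left(N,S \right)} = \frac{3}{18 - 2 N}$ ($t{\left(N,S \right)} = \frac{3}{-6 + \left(N + \left(4 - 16\right)\right) \left(-2\right)} = \frac{3}{-6 + \left(N - 12\right) \left(-2\right)} = \frac{3}{-6 + \left(-12 + N\right) \left(-2\right)} = \frac{3}{-6 - \left(-24 + 2 N\right)} = \frac{3}{18 - 2 N}$)
$\left(-132 + t{\left(-1,C{\left(6,-3 \right)} \right)}\right)^{2} = \left(-132 - \frac{3}{-18 + 2 \left(-1\right)}\right)^{2} = \left(-132 - \frac{3}{-18 - 2}\right)^{2} = \left(-132 - \frac{3}{-20}\right)^{2} = \left(-132 - - \frac{3}{20}\right)^{2} = \left(-132 + \frac{3}{20}\right)^{2} = \left(- \frac{2637}{20}\right)^{2} = \frac{6953769}{400}$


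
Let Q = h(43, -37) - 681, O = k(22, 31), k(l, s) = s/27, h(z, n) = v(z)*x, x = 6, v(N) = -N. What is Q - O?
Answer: -25384/27 ≈ -940.15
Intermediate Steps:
h(z, n) = -6*z (h(z, n) = -z*6 = -6*z)
k(l, s) = s/27 (k(l, s) = s*(1/27) = s/27)
O = 31/27 (O = (1/27)*31 = 31/27 ≈ 1.1481)
Q = -939 (Q = -6*43 - 681 = -258 - 681 = -939)
Q - O = -939 - 1*31/27 = -939 - 31/27 = -25384/27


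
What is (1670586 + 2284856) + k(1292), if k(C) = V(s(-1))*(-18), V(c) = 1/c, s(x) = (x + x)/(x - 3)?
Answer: 3955406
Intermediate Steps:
s(x) = 2*x/(-3 + x) (s(x) = (2*x)/(-3 + x) = 2*x/(-3 + x))
k(C) = -36 (k(C) = -18/(2*(-1)/(-3 - 1)) = -18/(2*(-1)/(-4)) = -18/(2*(-1)*(-¼)) = -18/(½) = 2*(-18) = -36)
(1670586 + 2284856) + k(1292) = (1670586 + 2284856) - 36 = 3955442 - 36 = 3955406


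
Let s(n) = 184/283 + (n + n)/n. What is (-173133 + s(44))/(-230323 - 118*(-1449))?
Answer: 48995889/16793503 ≈ 2.9175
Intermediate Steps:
s(n) = 750/283 (s(n) = 184*(1/283) + (2*n)/n = 184/283 + 2 = 750/283)
(-173133 + s(44))/(-230323 - 118*(-1449)) = (-173133 + 750/283)/(-230323 - 118*(-1449)) = -48995889/(283*(-230323 + 170982)) = -48995889/283/(-59341) = -48995889/283*(-1/59341) = 48995889/16793503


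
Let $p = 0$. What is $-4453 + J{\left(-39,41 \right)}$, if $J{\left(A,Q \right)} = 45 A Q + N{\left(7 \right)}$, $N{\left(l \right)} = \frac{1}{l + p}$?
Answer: $- \frac{534855}{7} \approx -76408.0$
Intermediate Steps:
$N{\left(l \right)} = \frac{1}{l}$ ($N{\left(l \right)} = \frac{1}{l + 0} = \frac{1}{l}$)
$J{\left(A,Q \right)} = \frac{1}{7} + 45 A Q$ ($J{\left(A,Q \right)} = 45 A Q + \frac{1}{7} = \frac{1}{7} + 45 A Q$)
$-4453 + J{\left(-39,41 \right)} = -4453 + \left(\frac{1}{7} + 45 \left(-39\right) 41\right) = -4453 + \left(\frac{1}{7} - 71955\right) = -4453 - \frac{503684}{7} = - \frac{534855}{7}$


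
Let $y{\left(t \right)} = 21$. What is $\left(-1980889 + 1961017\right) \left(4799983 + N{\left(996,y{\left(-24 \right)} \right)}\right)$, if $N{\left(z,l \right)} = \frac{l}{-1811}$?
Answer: $- \frac{172742709383424}{1811} \approx -9.5385 \cdot 10^{10}$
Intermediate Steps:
$N{\left(z,l \right)} = - \frac{l}{1811}$ ($N{\left(z,l \right)} = l \left(- \frac{1}{1811}\right) = - \frac{l}{1811}$)
$\left(-1980889 + 1961017\right) \left(4799983 + N{\left(996,y{\left(-24 \right)} \right)}\right) = \left(-1980889 + 1961017\right) \left(4799983 - \frac{21}{1811}\right) = - 19872 \left(4799983 - \frac{21}{1811}\right) = \left(-19872\right) \frac{8692769192}{1811} = - \frac{172742709383424}{1811}$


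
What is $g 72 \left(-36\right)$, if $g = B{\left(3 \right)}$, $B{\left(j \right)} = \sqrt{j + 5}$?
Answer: $- 5184 \sqrt{2} \approx -7331.3$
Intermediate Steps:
$B{\left(j \right)} = \sqrt{5 + j}$
$g = 2 \sqrt{2}$ ($g = \sqrt{5 + 3} = \sqrt{8} = 2 \sqrt{2} \approx 2.8284$)
$g 72 \left(-36\right) = 2 \sqrt{2} \cdot 72 \left(-36\right) = 144 \sqrt{2} \left(-36\right) = - 5184 \sqrt{2}$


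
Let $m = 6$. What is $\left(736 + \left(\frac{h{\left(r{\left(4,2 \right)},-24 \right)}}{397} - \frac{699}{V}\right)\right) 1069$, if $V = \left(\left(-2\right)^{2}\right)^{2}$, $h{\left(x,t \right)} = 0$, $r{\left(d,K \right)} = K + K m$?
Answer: $\frac{11841313}{16} \approx 7.4008 \cdot 10^{5}$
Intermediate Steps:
$r{\left(d,K \right)} = 7 K$ ($r{\left(d,K \right)} = K + K 6 = K + 6 K = 7 K$)
$V = 16$ ($V = 4^{2} = 16$)
$\left(736 + \left(\frac{h{\left(r{\left(4,2 \right)},-24 \right)}}{397} - \frac{699}{V}\right)\right) 1069 = \left(736 + \left(\frac{0}{397} - \frac{699}{16}\right)\right) 1069 = \left(736 + \left(0 \cdot \frac{1}{397} - \frac{699}{16}\right)\right) 1069 = \left(736 + \left(0 - \frac{699}{16}\right)\right) 1069 = \left(736 - \frac{699}{16}\right) 1069 = \frac{11077}{16} \cdot 1069 = \frac{11841313}{16}$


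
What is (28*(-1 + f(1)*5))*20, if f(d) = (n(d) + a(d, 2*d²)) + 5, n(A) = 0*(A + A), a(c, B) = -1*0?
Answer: 13440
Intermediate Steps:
a(c, B) = 0
n(A) = 0 (n(A) = 0*(2*A) = 0)
f(d) = 5 (f(d) = (0 + 0) + 5 = 0 + 5 = 5)
(28*(-1 + f(1)*5))*20 = (28*(-1 + 5*5))*20 = (28*(-1 + 25))*20 = (28*24)*20 = 672*20 = 13440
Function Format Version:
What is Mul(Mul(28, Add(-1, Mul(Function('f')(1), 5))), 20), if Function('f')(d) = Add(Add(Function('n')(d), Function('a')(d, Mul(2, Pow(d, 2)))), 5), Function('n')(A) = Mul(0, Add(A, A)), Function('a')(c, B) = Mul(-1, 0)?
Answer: 13440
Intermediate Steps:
Function('a')(c, B) = 0
Function('n')(A) = 0 (Function('n')(A) = Mul(0, Mul(2, A)) = 0)
Function('f')(d) = 5 (Function('f')(d) = Add(Add(0, 0), 5) = Add(0, 5) = 5)
Mul(Mul(28, Add(-1, Mul(Function('f')(1), 5))), 20) = Mul(Mul(28, Add(-1, Mul(5, 5))), 20) = Mul(Mul(28, Add(-1, 25)), 20) = Mul(Mul(28, 24), 20) = Mul(672, 20) = 13440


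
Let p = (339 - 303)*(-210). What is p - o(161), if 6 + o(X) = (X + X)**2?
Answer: -111238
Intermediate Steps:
p = -7560 (p = 36*(-210) = -7560)
o(X) = -6 + 4*X**2 (o(X) = -6 + (X + X)**2 = -6 + (2*X)**2 = -6 + 4*X**2)
p - o(161) = -7560 - (-6 + 4*161**2) = -7560 - (-6 + 4*25921) = -7560 - (-6 + 103684) = -7560 - 1*103678 = -7560 - 103678 = -111238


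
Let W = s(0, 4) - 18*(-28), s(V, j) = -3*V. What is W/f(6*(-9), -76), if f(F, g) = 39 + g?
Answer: -504/37 ≈ -13.622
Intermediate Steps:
W = 504 (W = -3*0 - 18*(-28) = 0 + 504 = 504)
W/f(6*(-9), -76) = 504/(39 - 76) = 504/(-37) = 504*(-1/37) = -504/37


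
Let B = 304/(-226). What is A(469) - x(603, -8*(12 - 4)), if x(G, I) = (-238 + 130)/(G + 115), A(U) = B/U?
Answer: 2807270/19025923 ≈ 0.14755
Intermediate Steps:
B = -152/113 (B = 304*(-1/226) = -152/113 ≈ -1.3451)
A(U) = -152/(113*U)
x(G, I) = -108/(115 + G)
A(469) - x(603, -8*(12 - 4)) = -152/113/469 - (-108)/(115 + 603) = -152/113*1/469 - (-108)/718 = -152/52997 - (-108)/718 = -152/52997 - 1*(-54/359) = -152/52997 + 54/359 = 2807270/19025923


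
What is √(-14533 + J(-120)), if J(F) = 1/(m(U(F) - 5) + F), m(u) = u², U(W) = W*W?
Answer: 6*I*√17334006162895767345/207215905 ≈ 120.55*I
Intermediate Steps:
U(W) = W²
J(F) = 1/(F + (-5 + F²)²) (J(F) = 1/((F² - 5)² + F) = 1/((-5 + F²)² + F) = 1/(F + (-5 + F²)²))
√(-14533 + J(-120)) = √(-14533 + 1/(-120 + (-5 + (-120)²)²)) = √(-14533 + 1/(-120 + (-5 + 14400)²)) = √(-14533 + 1/(-120 + 14395²)) = √(-14533 + 1/(-120 + 207216025)) = √(-14533 + 1/207215905) = √(-3011468747364/207215905) = 6*I*√17334006162895767345/207215905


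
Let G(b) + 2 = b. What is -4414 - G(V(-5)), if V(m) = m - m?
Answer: -4412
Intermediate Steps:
V(m) = 0
G(b) = -2 + b
-4414 - G(V(-5)) = -4414 - (-2 + 0) = -4414 - 1*(-2) = -4414 + 2 = -4412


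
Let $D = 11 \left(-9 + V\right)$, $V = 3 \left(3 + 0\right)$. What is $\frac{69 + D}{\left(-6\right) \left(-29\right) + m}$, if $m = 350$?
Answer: $\frac{69}{524} \approx 0.13168$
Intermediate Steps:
$V = 9$ ($V = 3 \cdot 3 = 9$)
$D = 0$ ($D = 11 \left(-9 + 9\right) = 11 \cdot 0 = 0$)
$\frac{69 + D}{\left(-6\right) \left(-29\right) + m} = \frac{69 + 0}{\left(-6\right) \left(-29\right) + 350} = \frac{69}{174 + 350} = \frac{69}{524}$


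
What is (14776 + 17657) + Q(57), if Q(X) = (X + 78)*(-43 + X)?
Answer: 34323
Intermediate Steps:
Q(X) = (-43 + X)*(78 + X) (Q(X) = (78 + X)*(-43 + X) = (-43 + X)*(78 + X))
(14776 + 17657) + Q(57) = (14776 + 17657) + (-3354 + 57**2 + 35*57) = 32433 + (-3354 + 3249 + 1995) = 32433 + 1890 = 34323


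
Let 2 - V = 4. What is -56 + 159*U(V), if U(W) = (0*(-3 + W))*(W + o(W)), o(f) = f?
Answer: -56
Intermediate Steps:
V = -2 (V = 2 - 1*4 = 2 - 4 = -2)
U(W) = 0 (U(W) = (0*(-3 + W))*(W + W) = 0*(2*W) = 0)
-56 + 159*U(V) = -56 + 159*0 = -56 + 0 = -56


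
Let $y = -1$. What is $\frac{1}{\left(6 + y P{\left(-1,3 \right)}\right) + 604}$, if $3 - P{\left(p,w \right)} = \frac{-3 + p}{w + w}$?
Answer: $\frac{3}{1819} \approx 0.0016493$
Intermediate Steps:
$P{\left(p,w \right)} = 3 - \frac{-3 + p}{2 w}$ ($P{\left(p,w \right)} = 3 - \frac{-3 + p}{w + w} = 3 - \frac{-3 + p}{2 w}$)
$\frac{1}{\left(6 + y P{\left(-1,3 \right)}\right) + 604} = \frac{1}{\left(6 - \frac{3 - -1 + 6 \cdot 3}{2 \cdot 3}\right) + 604} = \frac{1}{\left(6 - \frac{1}{2} \cdot \frac{1}{3} \left(3 + 1 + 18\right)\right) + 604} = \frac{1}{\left(6 - \frac{1}{2} \cdot \frac{1}{3} \cdot 22\right) + 604} = \frac{1}{\left(6 - \frac{11}{3}\right) + 604} = \frac{1}{\frac{7}{3} + 604} = \frac{1}{\frac{1819}{3}} = \frac{3}{1819}$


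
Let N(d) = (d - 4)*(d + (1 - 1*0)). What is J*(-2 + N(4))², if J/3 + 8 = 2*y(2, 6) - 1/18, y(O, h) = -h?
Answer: -722/3 ≈ -240.67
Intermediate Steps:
J = -361/6 (J = -24 + 3*(2*(-1*6) - 1/18) = -24 + 3*(2*(-6) - 1*1/18) = -24 + 3*(-12 - 1/18) = -24 + 3*(-217/18) = -24 - 217/6 = -361/6 ≈ -60.167)
N(d) = (1 + d)*(-4 + d) (N(d) = (-4 + d)*(d + (1 + 0)) = (-4 + d)*(d + 1) = (-4 + d)*(1 + d) = (1 + d)*(-4 + d))
J*(-2 + N(4))² = -361*(-2 + (-4 + 4² - 3*4))²/6 = -361*(-2 + (-4 + 16 - 12))²/6 = -361*(-2 + 0)²/6 = -361/6*(-2)² = -361/6*4 = -722/3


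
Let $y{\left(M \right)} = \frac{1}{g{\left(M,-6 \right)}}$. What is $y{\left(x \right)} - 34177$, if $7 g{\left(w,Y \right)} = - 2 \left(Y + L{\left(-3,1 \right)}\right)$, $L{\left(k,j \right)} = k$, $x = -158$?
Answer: $- \frac{615179}{18} \approx -34177.0$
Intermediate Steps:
$g{\left(w,Y \right)} = \frac{6}{7} - \frac{2 Y}{7}$ ($g{\left(w,Y \right)} = \frac{\left(-2\right) \left(Y - 3\right)}{7} = \frac{\left(-2\right) \left(-3 + Y\right)}{7} = \frac{6 - 2 Y}{7} = \frac{6}{7} - \frac{2 Y}{7}$)
$y{\left(M \right)} = \frac{7}{18}$ ($y{\left(M \right)} = \frac{1}{\frac{6}{7} - - \frac{12}{7}} = \frac{1}{\frac{6}{7} + \frac{12}{7}} = \frac{1}{\frac{18}{7}} = \frac{7}{18}$)
$y{\left(x \right)} - 34177 = \frac{7}{18} - 34177 = - \frac{615179}{18}$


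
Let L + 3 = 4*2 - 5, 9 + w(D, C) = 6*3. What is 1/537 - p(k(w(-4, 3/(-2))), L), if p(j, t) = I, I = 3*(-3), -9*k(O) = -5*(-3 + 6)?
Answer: 4834/537 ≈ 9.0019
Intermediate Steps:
w(D, C) = 9 (w(D, C) = -9 + 6*3 = -9 + 18 = 9)
L = 0 (L = -3 + (4*2 - 5) = -3 + (8 - 5) = -3 + 3 = 0)
k(O) = 5/3 (k(O) = -(-5)*(-3 + 6)/9 = -(-5)*3/9 = -⅑*(-15) = 5/3)
I = -9
p(j, t) = -9
1/537 - p(k(w(-4, 3/(-2))), L) = 1/537 - 1*(-9) = 1/537 + 9 = 4834/537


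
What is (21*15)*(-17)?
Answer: -5355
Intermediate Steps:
(21*15)*(-17) = 315*(-17) = -5355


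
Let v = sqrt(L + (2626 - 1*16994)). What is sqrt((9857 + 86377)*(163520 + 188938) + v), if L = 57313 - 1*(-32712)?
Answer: sqrt(33918443172 + sqrt(75657)) ≈ 1.8417e+5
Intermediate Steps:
L = 90025 (L = 57313 + 32712 = 90025)
v = sqrt(75657) (v = sqrt(90025 + (2626 - 1*16994)) = sqrt(90025 + (2626 - 16994)) = sqrt(90025 - 14368) = sqrt(75657) ≈ 275.06)
sqrt((9857 + 86377)*(163520 + 188938) + v) = sqrt((9857 + 86377)*(163520 + 188938) + sqrt(75657)) = sqrt(96234*352458 + sqrt(75657)) = sqrt(33918443172 + sqrt(75657))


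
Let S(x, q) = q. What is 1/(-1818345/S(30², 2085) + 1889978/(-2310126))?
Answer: -160553757/140151555520 ≈ -0.0011456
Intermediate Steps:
1/(-1818345/S(30², 2085) + 1889978/(-2310126)) = 1/(-1818345/2085 + 1889978/(-2310126)) = 1/(-1818345*1/2085 + 1889978*(-1/2310126)) = 1/(-121223/139 - 944989/1155063) = 1/(-140151555520/160553757) = -160553757/140151555520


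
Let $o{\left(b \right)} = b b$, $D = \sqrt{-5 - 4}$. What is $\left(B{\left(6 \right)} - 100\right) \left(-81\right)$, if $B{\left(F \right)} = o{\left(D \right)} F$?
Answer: $12474$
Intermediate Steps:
$D = 3 i$ ($D = \sqrt{-9} = 3 i \approx 3.0 i$)
$o{\left(b \right)} = b^{2}$
$B{\left(F \right)} = - 9 F$ ($B{\left(F \right)} = \left(3 i\right)^{2} F = - 9 F$)
$\left(B{\left(6 \right)} - 100\right) \left(-81\right) = \left(\left(-9\right) 6 - 100\right) \left(-81\right) = \left(-54 - 100\right) \left(-81\right) = \left(-154\right) \left(-81\right) = 12474$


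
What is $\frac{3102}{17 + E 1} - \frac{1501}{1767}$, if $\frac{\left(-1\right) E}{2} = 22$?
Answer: $- \frac{32291}{279} \approx -115.74$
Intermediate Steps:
$E = -44$ ($E = \left(-2\right) 22 = -44$)
$\frac{3102}{17 + E 1} - \frac{1501}{1767} = \frac{3102}{17 - 44} - \frac{1501}{1767} = \frac{3102}{17 - 44} - \frac{79}{93} = \frac{3102}{-27} - \frac{79}{93} = 3102 \left(- \frac{1}{27}\right) - \frac{79}{93} = - \frac{1034}{9} - \frac{79}{93} = - \frac{32291}{279}$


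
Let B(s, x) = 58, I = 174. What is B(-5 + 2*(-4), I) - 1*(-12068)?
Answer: 12126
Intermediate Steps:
B(-5 + 2*(-4), I) - 1*(-12068) = 58 - 1*(-12068) = 58 + 12068 = 12126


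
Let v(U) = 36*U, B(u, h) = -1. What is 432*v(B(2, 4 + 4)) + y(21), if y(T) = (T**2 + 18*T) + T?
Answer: -14712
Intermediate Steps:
y(T) = T**2 + 19*T
432*v(B(2, 4 + 4)) + y(21) = 432*(36*(-1)) + 21*(19 + 21) = 432*(-36) + 21*40 = -15552 + 840 = -14712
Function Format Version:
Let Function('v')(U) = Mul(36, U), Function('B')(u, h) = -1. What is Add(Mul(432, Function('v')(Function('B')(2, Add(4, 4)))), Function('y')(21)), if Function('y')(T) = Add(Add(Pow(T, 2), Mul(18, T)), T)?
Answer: -14712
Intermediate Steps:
Function('y')(T) = Add(Pow(T, 2), Mul(19, T))
Add(Mul(432, Function('v')(Function('B')(2, Add(4, 4)))), Function('y')(21)) = Add(Mul(432, Mul(36, -1)), Mul(21, Add(19, 21))) = Add(Mul(432, -36), Mul(21, 40)) = Add(-15552, 840) = -14712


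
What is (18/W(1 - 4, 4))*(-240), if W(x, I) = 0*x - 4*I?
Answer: 270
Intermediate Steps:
W(x, I) = -4*I (W(x, I) = 0 - 4*I = -4*I)
(18/W(1 - 4, 4))*(-240) = (18/((-4*4)))*(-240) = (18/(-16))*(-240) = (18*(-1/16))*(-240) = -9/8*(-240) = 270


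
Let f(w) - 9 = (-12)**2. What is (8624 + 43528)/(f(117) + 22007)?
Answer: 6519/2770 ≈ 2.3534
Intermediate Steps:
f(w) = 153 (f(w) = 9 + (-12)**2 = 9 + 144 = 153)
(8624 + 43528)/(f(117) + 22007) = (8624 + 43528)/(153 + 22007) = 52152/22160 = 52152*(1/22160) = 6519/2770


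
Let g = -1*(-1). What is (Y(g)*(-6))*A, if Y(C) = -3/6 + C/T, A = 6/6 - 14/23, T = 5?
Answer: 81/115 ≈ 0.70435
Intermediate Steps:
A = 9/23 (A = 6*(1/6) - 14*1/23 = 1 - 14/23 = 9/23 ≈ 0.39130)
g = 1
Y(C) = -1/2 + C/5 (Y(C) = -3/6 + C/5 = -3*1/6 + C*(1/5) = -1/2 + C/5)
(Y(g)*(-6))*A = ((-1/2 + (1/5)*1)*(-6))*(9/23) = ((-1/2 + 1/5)*(-6))*(9/23) = -3/10*(-6)*(9/23) = (9/5)*(9/23) = 81/115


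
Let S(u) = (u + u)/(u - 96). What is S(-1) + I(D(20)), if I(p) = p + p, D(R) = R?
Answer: 3882/97 ≈ 40.021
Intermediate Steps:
I(p) = 2*p
S(u) = 2*u/(-96 + u) (S(u) = (2*u)/(-96 + u) = 2*u/(-96 + u))
S(-1) + I(D(20)) = 2*(-1)/(-96 - 1) + 2*20 = 2*(-1)/(-97) + 40 = 2*(-1)*(-1/97) + 40 = 2/97 + 40 = 3882/97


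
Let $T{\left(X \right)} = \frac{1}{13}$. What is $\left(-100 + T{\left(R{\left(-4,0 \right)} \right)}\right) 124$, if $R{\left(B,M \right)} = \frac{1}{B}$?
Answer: $- \frac{161076}{13} \approx -12390.0$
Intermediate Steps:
$T{\left(X \right)} = \frac{1}{13}$
$\left(-100 + T{\left(R{\left(-4,0 \right)} \right)}\right) 124 = \left(-100 + \frac{1}{13}\right) 124 = \left(- \frac{1299}{13}\right) 124 = - \frac{161076}{13}$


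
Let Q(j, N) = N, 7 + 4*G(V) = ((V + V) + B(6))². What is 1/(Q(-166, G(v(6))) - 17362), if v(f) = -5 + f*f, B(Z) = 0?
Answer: -4/65611 ≈ -6.0965e-5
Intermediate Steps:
v(f) = -5 + f²
G(V) = -7/4 + V² (G(V) = -7/4 + ((V + V) + 0)²/4 = -7/4 + (2*V + 0)²/4 = -7/4 + (2*V)²/4 = -7/4 + (4*V²)/4 = -7/4 + V²)
1/(Q(-166, G(v(6))) - 17362) = 1/((-7/4 + (-5 + 6²)²) - 17362) = 1/((-7/4 + (-5 + 36)²) - 17362) = 1/((-7/4 + 31²) - 17362) = 1/((-7/4 + 961) - 17362) = 1/(3837/4 - 17362) = 1/(-65611/4) = -4/65611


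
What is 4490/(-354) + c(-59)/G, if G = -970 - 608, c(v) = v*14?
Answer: -566068/46551 ≈ -12.160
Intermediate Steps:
c(v) = 14*v
G = -1578
4490/(-354) + c(-59)/G = 4490/(-354) + (14*(-59))/(-1578) = 4490*(-1/354) - 826*(-1/1578) = -2245/177 + 413/789 = -566068/46551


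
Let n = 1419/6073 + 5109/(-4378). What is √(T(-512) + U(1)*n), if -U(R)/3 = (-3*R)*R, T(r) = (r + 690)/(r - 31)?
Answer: I*√1819090503414023199294/14437063542 ≈ 2.9543*I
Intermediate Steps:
T(r) = (690 + r)/(-31 + r)
U(R) = 9*R² (U(R) = -3*(-3*R)*R = -(-9)*R² = 9*R²)
n = -24814575/26587594 (n = 1419*(1/6073) + 5109*(-1/4378) = 1419/6073 - 5109/4378 = -24814575/26587594 ≈ -0.93331)
√(T(-512) + U(1)*n) = √((690 - 512)/(-31 - 512) + (9*1²)*(-24814575/26587594)) = √(178/(-543) + (9*1)*(-24814575/26587594)) = √(-1/543*178 + 9*(-24814575/26587594)) = √(-178/543 - 223331175/26587594) = √(-126001419757/14437063542) = I*√1819090503414023199294/14437063542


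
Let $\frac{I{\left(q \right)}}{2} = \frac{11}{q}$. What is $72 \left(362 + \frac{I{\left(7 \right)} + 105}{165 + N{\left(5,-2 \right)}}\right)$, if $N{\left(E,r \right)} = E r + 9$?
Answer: $\frac{7493994}{287} \approx 26111.0$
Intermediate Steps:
$I{\left(q \right)} = \frac{22}{q}$ ($I{\left(q \right)} = 2 \frac{11}{q} = \frac{22}{q}$)
$N{\left(E,r \right)} = 9 + E r$
$72 \left(362 + \frac{I{\left(7 \right)} + 105}{165 + N{\left(5,-2 \right)}}\right) = 72 \left(362 + \frac{\frac{22}{7} + 105}{165 + \left(9 + 5 \left(-2\right)\right)}\right) = 72 \left(362 + \frac{22 \cdot \frac{1}{7} + 105}{165 + \left(9 - 10\right)}\right) = 72 \left(362 + \frac{\frac{22}{7} + 105}{165 - 1}\right) = 72 \left(362 + \frac{757}{7 \cdot 164}\right) = 72 \left(362 + \frac{757}{7} \cdot \frac{1}{164}\right) = 72 \left(362 + \frac{757}{1148}\right) = 72 \cdot \frac{416333}{1148} = \frac{7493994}{287}$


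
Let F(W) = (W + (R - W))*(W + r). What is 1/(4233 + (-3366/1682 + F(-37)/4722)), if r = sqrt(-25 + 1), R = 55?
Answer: 13343587792627002/56450953522502649125 - 73475179404*I*sqrt(6)/56450953522502649125 ≈ 0.00023637 - 3.1882e-9*I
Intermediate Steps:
r = 2*I*sqrt(6) (r = sqrt(-24) = 2*I*sqrt(6) ≈ 4.899*I)
F(W) = 55*W + 110*I*sqrt(6) (F(W) = (W + (55 - W))*(W + 2*I*sqrt(6)) = 55*(W + 2*I*sqrt(6)) = 55*W + 110*I*sqrt(6))
1/(4233 + (-3366/1682 + F(-37)/4722)) = 1/(4233 + (-3366/1682 + (55*(-37) + 110*I*sqrt(6))/4722)) = 1/(4233 + (-3366*1/1682 + (-2035 + 110*I*sqrt(6))*(1/4722))) = 1/(4233 + (-1683/841 + (-2035/4722 + 55*I*sqrt(6)/2361))) = 1/(4233 + (-9658561/3971202 + 55*I*sqrt(6)/2361)) = 1/(16800439505/3971202 + 55*I*sqrt(6)/2361)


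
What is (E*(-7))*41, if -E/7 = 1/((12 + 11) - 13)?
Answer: 2009/10 ≈ 200.90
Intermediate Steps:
E = -7/10 (E = -7/((12 + 11) - 13) = -7/(23 - 13) = -7/10 ≈ -0.70000)
(E*(-7))*41 = -7/10*(-7)*41 = (49/10)*41 = 2009/10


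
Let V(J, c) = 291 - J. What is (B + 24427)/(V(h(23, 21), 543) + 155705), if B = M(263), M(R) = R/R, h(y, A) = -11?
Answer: 24428/156007 ≈ 0.15658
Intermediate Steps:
M(R) = 1
B = 1
(B + 24427)/(V(h(23, 21), 543) + 155705) = (1 + 24427)/((291 - 1*(-11)) + 155705) = 24428/((291 + 11) + 155705) = 24428/(302 + 155705) = 24428/156007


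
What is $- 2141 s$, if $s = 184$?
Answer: $-393944$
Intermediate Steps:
$- 2141 s = \left(-2141\right) 184 = -393944$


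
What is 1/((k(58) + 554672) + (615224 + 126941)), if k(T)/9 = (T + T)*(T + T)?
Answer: 1/1417941 ≈ 7.0525e-7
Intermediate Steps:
k(T) = 36*T**2 (k(T) = 9*((T + T)*(T + T)) = 9*((2*T)*(2*T)) = 9*(4*T**2) = 36*T**2)
1/((k(58) + 554672) + (615224 + 126941)) = 1/((36*58**2 + 554672) + (615224 + 126941)) = 1/((36*3364 + 554672) + 742165) = 1/((121104 + 554672) + 742165) = 1/(675776 + 742165) = 1/1417941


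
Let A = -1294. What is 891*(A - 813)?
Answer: -1877337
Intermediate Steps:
891*(A - 813) = 891*(-1294 - 813) = 891*(-2107) = -1877337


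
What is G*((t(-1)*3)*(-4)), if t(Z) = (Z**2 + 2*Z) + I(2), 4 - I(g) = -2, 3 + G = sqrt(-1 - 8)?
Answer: 180 - 180*I ≈ 180.0 - 180.0*I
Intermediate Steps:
G = -3 + 3*I (G = -3 + sqrt(-1 - 8) = -3 + sqrt(-9) = -3 + 3*I ≈ -3.0 + 3.0*I)
I(g) = 6 (I(g) = 4 - 1*(-2) = 4 + 2 = 6)
t(Z) = 6 + Z**2 + 2*Z (t(Z) = (Z**2 + 2*Z) + 6 = 6 + Z**2 + 2*Z)
G*((t(-1)*3)*(-4)) = (-3 + 3*I)*(((6 + (-1)**2 + 2*(-1))*3)*(-4)) = (-3 + 3*I)*(((6 + 1 - 2)*3)*(-4)) = (-3 + 3*I)*((5*3)*(-4)) = (-3 + 3*I)*(15*(-4)) = (-3 + 3*I)*(-60) = 180 - 180*I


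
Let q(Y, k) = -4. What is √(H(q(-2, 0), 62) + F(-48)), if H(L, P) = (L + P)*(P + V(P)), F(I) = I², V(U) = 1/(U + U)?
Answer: √22681398/62 ≈ 76.814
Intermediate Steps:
V(U) = 1/(2*U)
H(L, P) = (L + P)*(P + 1/(2*P))
√(H(q(-2, 0), 62) + F(-48)) = √((½ + 62² - 4*62 + (½)*(-4)/62) + (-48)²) = √((½ + 3844 - 248 + (½)*(-4)*(1/62)) + 2304) = √((½ + 3844 - 248 - 1/31) + 2304) = √(222981/62 + 2304) = √(365829/62) = √22681398/62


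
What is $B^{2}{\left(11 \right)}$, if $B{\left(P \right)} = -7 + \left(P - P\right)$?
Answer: $49$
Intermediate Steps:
$B{\left(P \right)} = -7$ ($B{\left(P \right)} = -7 + 0 = -7$)
$B^{2}{\left(11 \right)} = \left(-7\right)^{2} = 49$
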